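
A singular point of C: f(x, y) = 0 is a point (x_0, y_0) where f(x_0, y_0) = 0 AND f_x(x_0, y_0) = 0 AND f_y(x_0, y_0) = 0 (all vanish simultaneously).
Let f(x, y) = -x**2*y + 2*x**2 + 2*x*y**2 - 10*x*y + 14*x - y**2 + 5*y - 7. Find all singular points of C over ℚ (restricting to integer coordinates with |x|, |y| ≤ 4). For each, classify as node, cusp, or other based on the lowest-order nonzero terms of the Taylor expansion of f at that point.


Singular points: {(1, 3)}; classification: node.

Compute partial derivatives:
  f_x = -2*x*y + 4*x + 2*y**2 - 10*y + 14.
  f_y = -x**2 + 4*x*y - 10*x - 2*y + 5.
Scan x_0 ∈ {−4, ..., 4}. For each x_0, f_y(x_0, y) is a polynomial in y; find its integer roots y ∈ {−4, ..., 4}, then test f_x and f at those candidates.
  x = -4: f_y(-4, y) = 29 - 18*y; no integer root y with |y| ≤ 4.
  x = -3: f_y(-3, y) = 26 - 14*y; no integer root y with |y| ≤ 4.
  x = -2: f_y(-2, y) = 21 - 10*y; no integer root y with |y| ≤ 4.
  x = -1: f_y(-1, y) = 14 - 6*y; no integer root y with |y| ≤ 4.
  x = 0: f_y(0, y) = 5 - 2*y; no integer root y with |y| ≤ 4.
  x = 1: f_y(1, y) = 2*y - 6; vanishes at y ∈ {3}. (1, 3): f_x = 0, f = 0 — SINGULAR.
  x = 2: f_y(2, y) = 6*y - 19; no integer root y with |y| ≤ 4.
  x = 3: f_y(3, y) = 10*y - 34; no integer root y with |y| ≤ 4.
  x = 4: f_y(4, y) = 14*y - 51; no integer root y with |y| ≤ 4.
Only singular point on the grid: (1, 3).
Classify: substitute x = 1 + u, y = 3 + v and expand: f = -u**2*v - u**2 + 2*u*v**2 + v**2.
No constant or linear terms (consistent with a singular point). Quadratic part: -u**2 + v**2. Cubic part: -u**2*v + 2*u*v**2.
The quadratic part v**2 - u**2 = (v − u)(v + u) splits into two distinct linear factors, so there are two distinct tangent lines y − 3 = ±(x − 1) — this is a node (ordinary double point).
Classification: node.


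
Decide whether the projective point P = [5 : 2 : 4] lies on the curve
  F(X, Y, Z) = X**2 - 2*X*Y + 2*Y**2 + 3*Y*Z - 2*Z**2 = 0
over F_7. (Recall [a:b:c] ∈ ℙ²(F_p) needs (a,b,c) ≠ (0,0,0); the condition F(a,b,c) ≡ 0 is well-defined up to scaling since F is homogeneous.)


F(5,2,4) ≡ 5 (mod 7); P is NOT on the curve.

Evaluate F(5, 2, 4) term-by-term (mod 7).
  X**2 ↦ 1·25·1·1 = 25
  -2*X*Y ↦ -2·5·2·1 = -20
  2*Y**2 ↦ 2·1·4·1 = 8
  3*Y*Z ↦ 3·1·2·4 = 24
  -2*Z**2 ↦ -2·1·1·16 = -32
Sum: F(5, 2, 4) = (25) + (-20) + (8) + (24) + (-32) = 5.
Reducing mod 7: 5 ≡ 5 (mod 7).
Since F(a, b, c) ≡ 5 ≠ 0 (mod 7), P does NOT lie on the curve.


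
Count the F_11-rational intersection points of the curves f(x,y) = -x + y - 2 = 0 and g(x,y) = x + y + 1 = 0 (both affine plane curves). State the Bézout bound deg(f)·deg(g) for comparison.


Common zeros: {(4, 6)}; count = 1; Bézout bound = 1.

deg(f) = 1, deg(g) = 1, so Bézout bound = 1.
Scan x ∈ F_11. For each x, list the y ∈ F_11 with f(x, y) ≡ 0 and those with g(x, y) ≡ 0 (mod 11); the common zeros in that column are the intersection.
  x = 0: f ≡ 0 at y ∈ {2}; g ≡ 0 at y ∈ {10}; common: ∅.
  x = 1: f ≡ 0 at y ∈ {3}; g ≡ 0 at y ∈ {9}; common: ∅.
  x = 2: f ≡ 0 at y ∈ {4}; g ≡ 0 at y ∈ {8}; common: ∅.
  x = 3: f ≡ 0 at y ∈ {5}; g ≡ 0 at y ∈ {7}; common: ∅.
  x = 4: f ≡ 0 at y ∈ {6}; g ≡ 0 at y ∈ {6}; common: {6}.
  x = 5: f ≡ 0 at y ∈ {7}; g ≡ 0 at y ∈ {5}; common: ∅.
  x = 6: f ≡ 0 at y ∈ {8}; g ≡ 0 at y ∈ {4}; common: ∅.
  x = 7: f ≡ 0 at y ∈ {9}; g ≡ 0 at y ∈ {3}; common: ∅.
  x = 8: f ≡ 0 at y ∈ {10}; g ≡ 0 at y ∈ {2}; common: ∅.
  x = 9: f ≡ 0 at y ∈ {0}; g ≡ 0 at y ∈ {1}; common: ∅.
  x = 10: f ≡ 0 at y ∈ {1}; g ≡ 0 at y ∈ {0}; common: ∅.
Collecting: common zeros = {(4, 6)}, so the count is 1.
Comparison with the Bézout bound: 1 ≤ 1 = deg(f)·deg(g), as expected for curves with no common component (the bound is attained).


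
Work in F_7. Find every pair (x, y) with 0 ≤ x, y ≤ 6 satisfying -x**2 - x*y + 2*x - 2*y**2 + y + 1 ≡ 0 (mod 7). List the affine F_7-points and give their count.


Affine F_7-points: {(0, 1), (0, 3), (1, 1), (1, 6), (2, 4), (2, 6), (3, 2), (3, 4), (4, 0), (4, 2), (5, 0), (5, 5), (6, 3), (6, 5)}; count = 14.

For each of the 49 pairs (x, y) ∈ F_7², evaluate f(x, y) mod 7. Record the zeros.
  x = 0: [0↦1, 1↦0, 2↦2, 3↦0, 4↦1, 5↦5, 6↦5]  zeros at y ∈ {1, 3}
  x = 1: [0↦2, 1↦0, 2↦1, 3↦5, 4↦5, 5↦1, 6↦0]  zeros at y ∈ {1, 6}
  x = 2: [0↦1, 1↦5, 2↦5, 3↦1, 4↦0, 5↦2, 6↦0]  zeros at y ∈ {4, 6}
  x = 3: [0↦5, 1↦1, 2↦0, 3↦2, 4↦0, 5↦1, 6↦5]  zeros at y ∈ {2, 4}
  x = 4: [0↦0, 1↦2, 2↦0, 3↦1, 4↦5, 5↦5, 6↦1]  zeros at y ∈ {0, 2}
  x = 5: [0↦0, 1↦1, 2↦5, 3↦5, 4↦1, 5↦0, 6↦2]  zeros at y ∈ {0, 5}
  x = 6: [0↦5, 1↦5, 2↦1, 3↦0, 4↦2, 5↦0, 6↦1]  zeros at y ∈ {3, 5}
Collecting zeros: affine points = {(0, 1), (0, 3), (1, 1), (1, 6), (2, 4), (2, 6), (3, 2), (3, 4), (4, 0), (4, 2), (5, 0), (5, 5), (6, 3), (6, 5)}.
Total count |C(F_7)_aff| = 14.


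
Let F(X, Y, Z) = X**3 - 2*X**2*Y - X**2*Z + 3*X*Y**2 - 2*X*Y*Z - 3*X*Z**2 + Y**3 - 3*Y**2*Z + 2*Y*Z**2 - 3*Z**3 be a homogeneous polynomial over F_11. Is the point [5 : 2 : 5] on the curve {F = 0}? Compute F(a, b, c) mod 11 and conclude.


F(5,2,5) ≡ 5 (mod 11); P is NOT on the curve.

Evaluate F(5, 2, 5) term-by-term (mod 11).
  X**3 ↦ 1·125·1·1 = 125
  -2*X**2*Y ↦ -2·25·2·1 = -100
  -X**2*Z ↦ -1·25·1·5 = -125
  3*X*Y**2 ↦ 3·5·4·1 = 60
  -2*X*Y*Z ↦ -2·5·2·5 = -100
  -3*X*Z**2 ↦ -3·5·1·25 = -375
  Y**3 ↦ 1·1·8·1 = 8
  -3*Y**2*Z ↦ -3·1·4·5 = -60
  2*Y*Z**2 ↦ 2·1·2·25 = 100
  -3*Z**3 ↦ -3·1·1·125 = -375
Sum: F(5, 2, 5) = (125) + (-100) + (-125) + (60) + (-100) + (-375) + (8) + (-60) + (100) + (-375) = -842.
Reducing mod 11: -842 ≡ 5 (mod 11).
Since F(a, b, c) ≡ 5 ≠ 0 (mod 11), P does NOT lie on the curve.


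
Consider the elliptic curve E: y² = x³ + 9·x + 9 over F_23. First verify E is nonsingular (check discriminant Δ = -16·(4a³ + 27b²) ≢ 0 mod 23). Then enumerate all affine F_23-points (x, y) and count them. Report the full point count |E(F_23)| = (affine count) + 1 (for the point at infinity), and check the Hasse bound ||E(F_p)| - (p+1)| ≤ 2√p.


Affine points = {(0, 3), (0, 20), (2, 9), (2, 14), (5, 8), (5, 15), (6, 7), (6, 16), (7, 1), (7, 22), (8, 8), (8, 15), (10, 8), (10, 15), (11, 6), (11, 17), (13, 0), (14, 2), (14, 21), (15, 0), (18, 0), (19, 1), (19, 22), (20, 1), (20, 22), (21, 11), (21, 12)}; affine count = 27; |E(F_23)| = 28.

Discriminant check: Δ ∝ 4a³ + 27b² = 4·9³ + 27·9² = 4·729 + 27·81 ≡ 20 (mod 23). Nonzero ⇒ E is nonsingular.
For each x ∈ F_23, compute rhs = x³ + 9·x + 9 mod 23, then count y ∈ F_23 with y² ≡ rhs.
  x = 0: rhs = 9, matching y values: 3, 20 (2 points).
  x = 1: rhs = 19, matching y values: none (0 points).
  x = 2: rhs = 12, matching y values: 9, 14 (2 points).
  x = 3: rhs = 17, matching y values: none (0 points).
  x = 4: rhs = 17, matching y values: none (0 points).
  x = 5: rhs = 18, matching y values: 8, 15 (2 points).
  x = 6: rhs = 3, matching y values: 7, 16 (2 points).
  x = 7: rhs = 1, matching y values: 1, 22 (2 points).
  x = 8: rhs = 18, matching y values: 8, 15 (2 points).
  x = 9: rhs = 14, matching y values: none (0 points).
  x = 10: rhs = 18, matching y values: 8, 15 (2 points).
  x = 11: rhs = 13, matching y values: 6, 17 (2 points).
  x = 12: rhs = 5, matching y values: none (0 points).
  x = 13: rhs = 0, matching y values: 0 (1 points).
  x = 14: rhs = 4, matching y values: 2, 21 (2 points).
  x = 15: rhs = 0, matching y values: 0 (1 points).
  x = 16: rhs = 17, matching y values: none (0 points).
  x = 17: rhs = 15, matching y values: none (0 points).
  x = 18: rhs = 0, matching y values: 0 (1 points).
  x = 19: rhs = 1, matching y values: 1, 22 (2 points).
  x = 20: rhs = 1, matching y values: 1, 22 (2 points).
  x = 21: rhs = 6, matching y values: 11, 12 (2 points).
  x = 22: rhs = 22, matching y values: none (0 points).
Total affine count: 27.
Full point count |E(F_23)| = 27 + 1 = 28.
Hasse bound: |28 − (23+1)| = |4| = 4 ≤ 2√23 ≈ 9.5917 ✓.


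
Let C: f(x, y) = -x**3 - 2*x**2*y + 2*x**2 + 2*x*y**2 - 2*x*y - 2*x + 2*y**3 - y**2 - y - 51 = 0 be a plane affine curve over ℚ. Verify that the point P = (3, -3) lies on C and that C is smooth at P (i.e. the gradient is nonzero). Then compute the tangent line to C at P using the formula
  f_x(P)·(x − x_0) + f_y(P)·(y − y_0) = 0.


Tangent line at P: 43*x - y - 132 = 0.

Step 1: f(3, -3) = 0, so P lies on C.
Step 2: partial derivatives
  f_x(x, y) = -3*x**2 - 4*x*y + 4*x + 2*y**2 - 2*y - 2, f_y(x, y) = -2*x**2 + 4*x*y - 2*x + 6*y**2 - 2*y - 1.
  f_x(P) = 43, f_y(P) = -1 (gradient nonzero, so P is smooth).
Step 3: tangent line at P: 43·(x − 3) + -1·(y − -3) = 0.
Expanding: 43*x - y - 132 = 0.


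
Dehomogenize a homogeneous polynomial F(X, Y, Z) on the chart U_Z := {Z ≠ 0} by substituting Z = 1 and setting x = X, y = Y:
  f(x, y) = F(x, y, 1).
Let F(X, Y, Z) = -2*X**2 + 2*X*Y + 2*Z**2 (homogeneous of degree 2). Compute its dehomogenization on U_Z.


f(x, y) = -2*x**2 + 2*x*y + 2

On U_Z we set Z = 1. Each monomial c·X^i·Y^j·Z^k in F becomes c·x^i·y^j·1^k = c·x^i·y^j.
Substituting Z = 1: F(X, Y, 1) = -2*x**2 + 2*x*y + 2.
Note: deg(f) ≤ deg(F) = 2; strict inequality happens when F is divisible by Z (lost terms).


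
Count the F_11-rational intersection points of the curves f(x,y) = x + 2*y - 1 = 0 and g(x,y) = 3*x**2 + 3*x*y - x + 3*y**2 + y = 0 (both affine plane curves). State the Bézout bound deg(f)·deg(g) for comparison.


Common zeros: ∅; count = 0; Bézout bound = 2.

deg(f) = 1, deg(g) = 2, so Bézout bound = 2.
Scan x ∈ F_11. For each x, list the y ∈ F_11 with f(x, y) ≡ 0 and those with g(x, y) ≡ 0 (mod 11); the common zeros in that column are the intersection.
  x = 0: f ≡ 0 at y ∈ {6}; g ≡ 0 at y ∈ {0, 7}; common: ∅.
  x = 1: f ≡ 0 at y ∈ {0}; g ≡ 0 at y ∈ {2, 4}; common: ∅.
  x = 2: f ≡ 0 at y ∈ {5}; g ≡ 0 at y ∈ ∅; common: ∅.
  x = 3: f ≡ 0 at y ∈ {10}; g ≡ 0 at y ∈ ∅; common: ∅.
  x = 4: f ≡ 0 at y ∈ {4}; g ≡ 0 at y ∈ {0, 3}; common: ∅.
  x = 5: f ≡ 0 at y ∈ {9}; g ≡ 0 at y ∈ ∅; common: ∅.
  x = 6: f ≡ 0 at y ∈ {3}; g ≡ 0 at y ∈ ∅; common: ∅.
  x = 7: f ≡ 0 at y ∈ {8}; g ≡ 0 at y ∈ {1, 10}; common: ∅.
  x = 8: f ≡ 0 at y ∈ {2}; g ≡ 0 at y ∈ {3, 7}; common: ∅.
  x = 9: f ≡ 0 at y ∈ {7}; g ≡ 0 at y ∈ {10}; common: ∅.
  x = 10: f ≡ 0 at y ∈ {1}; g ≡ 0 at y ∈ {4}; common: ∅.
Collecting: common zeros = ∅, so the count is 0.
Comparison with the Bézout bound: 0 ≤ 2 = deg(f)·deg(g), as expected for curves with no common component (the affine F_11-count falls short of the bound because intersections may lie at infinity, over extension fields, or carry multiplicity).


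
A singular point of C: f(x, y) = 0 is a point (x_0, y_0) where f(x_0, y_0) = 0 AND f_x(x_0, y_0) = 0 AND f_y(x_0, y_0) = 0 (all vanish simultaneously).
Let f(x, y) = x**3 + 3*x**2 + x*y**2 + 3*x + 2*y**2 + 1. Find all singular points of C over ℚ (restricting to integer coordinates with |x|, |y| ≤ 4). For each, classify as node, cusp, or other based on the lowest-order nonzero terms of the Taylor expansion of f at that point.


Singular points: {(-1, 0)}; classification: cusp.

Compute partial derivatives:
  f_x = 3*x**2 + 6*x + y**2 + 3.
  f_y = 2*x*y + 4*y.
Scan x_0 ∈ {−4, ..., 4}. For each x_0, f_y(x_0, y) is a polynomial in y; find its integer roots y ∈ {−4, ..., 4}, then test f_x and f at those candidates.
  x = -4: f_y(-4, y) = -4*y; vanishes at y ∈ {0}. (-4, 0): f_x = 27 ≠ 0.
  x = -3: f_y(-3, y) = -2*y; vanishes at y ∈ {0}. (-3, 0): f_x = 12 ≠ 0.
  x = -2: f_y(-2, y) = 0; vanishes at y ∈ {-4, -3, -2, -1, 0, 1, 2, 3, 4}. (-2, -4): f_x = 19 ≠ 0; (-2, -3): f_x = 12 ≠ 0; (-2, -2): f_x = 7 ≠ 0; (-2, -1): f_x = 4 ≠ 0; (-2, 0): f_x = 3 ≠ 0; (-2, 1): f_x = 4 ≠ 0; (-2, 2): f_x = 7 ≠ 0; (-2, 3): f_x = 12 ≠ 0; (-2, 4): f_x = 19 ≠ 0.
  x = -1: f_y(-1, y) = 2*y; vanishes at y ∈ {0}. (-1, 0): f_x = 0, f = 0 — SINGULAR.
  x = 0: f_y(0, y) = 4*y; vanishes at y ∈ {0}. (0, 0): f_x = 3 ≠ 0.
  x = 1: f_y(1, y) = 6*y; vanishes at y ∈ {0}. (1, 0): f_x = 12 ≠ 0.
  x = 2: f_y(2, y) = 8*y; vanishes at y ∈ {0}. (2, 0): f_x = 27 ≠ 0.
  x = 3: f_y(3, y) = 10*y; vanishes at y ∈ {0}. (3, 0): f_x = 48 ≠ 0.
  x = 4: f_y(4, y) = 12*y; vanishes at y ∈ {0}. (4, 0): f_x = 75 ≠ 0.
Only singular point on the grid: (-1, 0).
Classify: substitute x = -1 + u, y = 0 + v and expand: f = u**3 + u*v**2 + v**2.
No constant or linear terms (consistent with a singular point). Quadratic part: v**2. Cubic part: u**3 + u*v**2.
The quadratic part v**2 is a perfect square, so there is a single (double) tangent line v = 0, i.e. y = 0. Restricting the cubic part to that line (v = 0) leaves u**3 ≠ 0, so f is not divisible by v and the branch is v² ≈ -u**3 to lowest order — this is a cusp.
Classification: cusp.


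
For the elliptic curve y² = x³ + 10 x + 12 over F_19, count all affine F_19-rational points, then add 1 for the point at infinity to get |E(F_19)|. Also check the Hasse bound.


Affine points = {(1, 2), (1, 17), (5, 4), (5, 15), (7, 8), (7, 11), (11, 3), (11, 16), (12, 6), (12, 13), (18, 1), (18, 18)}; affine count = 12; |E(F_19)| = 13.

Discriminant check: Δ ∝ 4a³ + 27b² = 4·10³ + 27·12² = 4·1000 + 27·144 ≡ 3 (mod 19). Nonzero ⇒ E is nonsingular.
For each x ∈ F_19, compute rhs = x³ + 10·x + 12 mod 19, then count y ∈ F_19 with y² ≡ rhs.
  x = 0: rhs = 12, matching y values: none (0 points).
  x = 1: rhs = 4, matching y values: 2, 17 (2 points).
  x = 2: rhs = 2, matching y values: none (0 points).
  x = 3: rhs = 12, matching y values: none (0 points).
  x = 4: rhs = 2, matching y values: none (0 points).
  x = 5: rhs = 16, matching y values: 4, 15 (2 points).
  x = 6: rhs = 3, matching y values: none (0 points).
  x = 7: rhs = 7, matching y values: 8, 11 (2 points).
  x = 8: rhs = 15, matching y values: none (0 points).
  x = 9: rhs = 14, matching y values: none (0 points).
  x = 10: rhs = 10, matching y values: none (0 points).
  x = 11: rhs = 9, matching y values: 3, 16 (2 points).
  x = 12: rhs = 17, matching y values: 6, 13 (2 points).
  x = 13: rhs = 2, matching y values: none (0 points).
  x = 14: rhs = 8, matching y values: none (0 points).
  x = 15: rhs = 3, matching y values: none (0 points).
  x = 16: rhs = 12, matching y values: none (0 points).
  x = 17: rhs = 3, matching y values: none (0 points).
  x = 18: rhs = 1, matching y values: 1, 18 (2 points).
Total affine count: 12.
Full point count |E(F_19)| = 12 + 1 = 13.
Hasse bound: |13 − (19+1)| = |-7| = 7 ≤ 2√19 ≈ 8.7178 ✓.


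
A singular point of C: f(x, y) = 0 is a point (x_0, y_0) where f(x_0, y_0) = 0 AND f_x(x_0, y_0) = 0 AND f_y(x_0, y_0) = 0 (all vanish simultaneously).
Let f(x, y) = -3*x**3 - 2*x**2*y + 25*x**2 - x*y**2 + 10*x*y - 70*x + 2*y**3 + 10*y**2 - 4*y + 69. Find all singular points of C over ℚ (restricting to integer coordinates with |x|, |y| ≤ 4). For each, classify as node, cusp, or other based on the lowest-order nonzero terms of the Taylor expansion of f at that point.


Singular points: {(3, -1)}; classification: cusp.

Compute partial derivatives:
  f_x = -9*x**2 - 4*x*y + 50*x - y**2 + 10*y - 70.
  f_y = -2*x**2 - 2*x*y + 10*x + 6*y**2 + 20*y - 4.
Scan x_0 ∈ {−4, ..., 4}. For each x_0, f_y(x_0, y) is a polynomial in y; find its integer roots y ∈ {−4, ..., 4}, then test f_x and f at those candidates.
  x = -4: f_y(-4, y) = 6*y**2 + 28*y - 76; no integer root y with |y| ≤ 4.
  x = -3: f_y(-3, y) = 6*y**2 + 26*y - 52; no integer root y with |y| ≤ 4.
  x = -2: f_y(-2, y) = 6*y**2 + 24*y - 32; no integer root y with |y| ≤ 4.
  x = -1: f_y(-1, y) = 6*y**2 + 22*y - 16; no integer root y with |y| ≤ 4.
  x = 0: f_y(0, y) = 6*y**2 + 20*y - 4; no integer root y with |y| ≤ 4.
  x = 1: f_y(1, y) = 6*y**2 + 18*y + 4; no integer root y with |y| ≤ 4.
  x = 2: f_y(2, y) = 6*y**2 + 16*y + 8; vanishes at y ∈ {-2}. (2, -2): f_x = -14 ≠ 0.
  x = 3: f_y(3, y) = 6*y**2 + 14*y + 8; vanishes at y ∈ {-1}. (3, -1): f_x = 0, f = 0 — SINGULAR.
  x = 4: f_y(4, y) = 6*y**2 + 12*y + 4; no integer root y with |y| ≤ 4.
Only singular point on the grid: (3, -1).
Classify: substitute x = 3 + u, y = -1 + v and expand: f = -3*u**3 - 2*u**2*v - u*v**2 + 2*v**3 + v**2.
No constant or linear terms (consistent with a singular point). Quadratic part: v**2. Cubic part: -3*u**3 - 2*u**2*v - u*v**2 + 2*v**3.
The quadratic part v**2 is a perfect square, so there is a single (double) tangent line v = 0, i.e. y = -1. Restricting the cubic part to that line (v = 0) leaves -3*u**3 ≠ 0, so f is not divisible by v and the branch is v² ≈ 3*u**3 to lowest order — this is a cusp.
Classification: cusp.


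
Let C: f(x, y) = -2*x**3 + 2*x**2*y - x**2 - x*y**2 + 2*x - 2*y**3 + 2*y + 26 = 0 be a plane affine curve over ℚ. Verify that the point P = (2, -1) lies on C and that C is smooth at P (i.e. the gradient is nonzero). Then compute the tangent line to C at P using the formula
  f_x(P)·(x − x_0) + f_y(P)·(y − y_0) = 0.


Tangent line at P: -35*x + 8*y + 78 = 0.

Step 1: f(2, -1) = 0, so P lies on C.
Step 2: partial derivatives
  f_x(x, y) = -6*x**2 + 4*x*y - 2*x - y**2 + 2, f_y(x, y) = 2*x**2 - 2*x*y - 6*y**2 + 2.
  f_x(P) = -35, f_y(P) = 8 (gradient nonzero, so P is smooth).
Step 3: tangent line at P: -35·(x − 2) + 8·(y − -1) = 0.
Expanding: -35*x + 8*y + 78 = 0.


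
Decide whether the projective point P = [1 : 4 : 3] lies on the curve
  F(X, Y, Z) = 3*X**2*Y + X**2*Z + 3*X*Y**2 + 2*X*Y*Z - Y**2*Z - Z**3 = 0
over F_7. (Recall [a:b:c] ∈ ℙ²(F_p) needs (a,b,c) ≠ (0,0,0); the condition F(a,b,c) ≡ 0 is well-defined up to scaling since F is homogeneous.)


F(1,4,3) ≡ 5 (mod 7); P is NOT on the curve.

Evaluate F(1, 4, 3) term-by-term (mod 7).
  3*X**2*Y ↦ 3·1·4·1 = 12
  X**2*Z ↦ 1·1·1·3 = 3
  3*X*Y**2 ↦ 3·1·16·1 = 48
  2*X*Y*Z ↦ 2·1·4·3 = 24
  -Y**2*Z ↦ -1·1·16·3 = -48
  -Z**3 ↦ -1·1·1·27 = -27
Sum: F(1, 4, 3) = (12) + (3) + (48) + (24) + (-48) + (-27) = 12.
Reducing mod 7: 12 ≡ 5 (mod 7).
Since F(a, b, c) ≡ 5 ≠ 0 (mod 7), P does NOT lie on the curve.


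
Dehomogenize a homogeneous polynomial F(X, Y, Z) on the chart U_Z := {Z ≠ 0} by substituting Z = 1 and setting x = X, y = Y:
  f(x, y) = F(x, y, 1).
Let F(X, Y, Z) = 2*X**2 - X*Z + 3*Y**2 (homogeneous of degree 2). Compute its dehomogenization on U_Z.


f(x, y) = 2*x**2 - x + 3*y**2

On U_Z we set Z = 1. Each monomial c·X^i·Y^j·Z^k in F becomes c·x^i·y^j·1^k = c·x^i·y^j.
Substituting Z = 1: F(X, Y, 1) = 2*x**2 - x + 3*y**2.
Note: deg(f) ≤ deg(F) = 2; strict inequality happens when F is divisible by Z (lost terms).


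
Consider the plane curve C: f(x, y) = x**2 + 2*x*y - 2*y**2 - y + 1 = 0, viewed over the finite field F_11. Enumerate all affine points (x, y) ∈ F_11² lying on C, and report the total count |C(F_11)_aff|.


Affine F_11-points: {(0, 6), (0, 10), (2, 8), (2, 10), (4, 1), (4, 8), (5, 1), (5, 9), (10, 6), (10, 9)}; count = 10.

For each of the 121 pairs (x, y) ∈ F_11², evaluate f(x, y) mod 11. Record the zeros.
  x = 0: [0↦1, 1↦9, 2↦2, 3↦2, 4↦9, 5↦1, 6↦0, 7↦6, 8↦8, 9↦6, 10↦0]  zeros at y ∈ {6, 10}
  x = 1: [0↦2, 1↦1, 2↦7, 3↦9, 4↦7, 5↦1, 6↦2, 7↦10, 8↦3, 9↦3, 10↦10]  zeros at y ∈ ∅
  x = 2: [0↦5, 1↦6, 2↦3, 3↦7, 4↦7, 5↦3, 6↦6, 7↦5, 8↦0, 9↦2, 10↦0]  zeros at y ∈ {8, 10}
  x = 3: [0↦10, 1↦2, 2↦1, 3↦7, 4↦9, 5↦7, 6↦1, 7↦2, 8↦10, 9↦3, 10↦3]  zeros at y ∈ ∅
  x = 4: [0↦6, 1↦0, 2↦1, 3↦9, 4↦2, 5↦2, 6↦9, 7↦1, 8↦0, 9↦6, 10↦8]  zeros at y ∈ {1, 8}
  x = 5: [0↦4, 1↦0, 2↦3, 3↦2, 4↦8, 5↦10, 6↦8, 7↦2, 8↦3, 9↦0, 10↦4]  zeros at y ∈ {1, 9}
  x = 6: [0↦4, 1↦2, 2↦7, 3↦8, 4↦5, 5↦9, 6↦9, 7↦5, 8↦8, 9↦7, 10↦2]  zeros at y ∈ ∅
  x = 7: [0↦6, 1↦6, 2↦2, 3↦5, 4↦4, 5↦10, 6↦1, 7↦10, 8↦4, 9↦5, 10↦2]  zeros at y ∈ ∅
  x = 8: [0↦10, 1↦1, 2↦10, 3↦4, 4↦5, 5↦2, 6↦6, 7↦6, 8↦2, 9↦5, 10↦4]  zeros at y ∈ ∅
  x = 9: [0↦5, 1↦9, 2↦9, 3↦5, 4↦8, 5↦7, 6↦2, 7↦4, 8↦2, 9↦7, 10↦8]  zeros at y ∈ ∅
  x = 10: [0↦2, 1↦8, 2↦10, 3↦8, 4↦2, 5↦3, 6↦0, 7↦4, 8↦4, 9↦0, 10↦3]  zeros at y ∈ {6, 9}
Collecting zeros: affine points = {(0, 6), (0, 10), (2, 8), (2, 10), (4, 1), (4, 8), (5, 1), (5, 9), (10, 6), (10, 9)}.
Total count |C(F_11)_aff| = 10.


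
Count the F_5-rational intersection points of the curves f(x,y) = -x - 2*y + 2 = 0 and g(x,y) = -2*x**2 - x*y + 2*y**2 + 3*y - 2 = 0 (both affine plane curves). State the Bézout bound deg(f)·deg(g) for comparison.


Common zeros: {(1, 3), (2, 0)}; count = 2; Bézout bound = 2.

deg(f) = 1, deg(g) = 2, so Bézout bound = 2.
Scan x ∈ F_5. For each x, list the y ∈ F_5 with f(x, y) ≡ 0 and those with g(x, y) ≡ 0 (mod 5); the common zeros in that column are the intersection.
  x = 0: f ≡ 0 at y ∈ {1}; g ≡ 0 at y ∈ {3}; common: ∅.
  x = 1: f ≡ 0 at y ∈ {3}; g ≡ 0 at y ∈ {1, 3}; common: {3}.
  x = 2: f ≡ 0 at y ∈ {0}; g ≡ 0 at y ∈ {0, 2}; common: {0}.
  x = 3: f ≡ 0 at y ∈ {2}; g ≡ 0 at y ∈ {0}; common: ∅.
  x = 4: f ≡ 0 at y ∈ {4}; g ≡ 0 at y ∈ ∅; common: ∅.
Collecting: common zeros = {(1, 3), (2, 0)}, so the count is 2.
Comparison with the Bézout bound: 2 ≤ 2 = deg(f)·deg(g), as expected for curves with no common component (the bound is attained).


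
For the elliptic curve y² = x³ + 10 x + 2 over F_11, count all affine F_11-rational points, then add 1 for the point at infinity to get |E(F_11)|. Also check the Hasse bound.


Affine points = {(3, 2), (3, 9), (5, 1), (5, 10), (6, 5), (6, 6), (8, 0)}; affine count = 7; |E(F_11)| = 8.

Discriminant check: Δ ∝ 4a³ + 27b² = 4·10³ + 27·2² = 4·1000 + 27·4 ≡ 5 (mod 11). Nonzero ⇒ E is nonsingular.
For each x ∈ F_11, compute rhs = x³ + 10·x + 2 mod 11, then count y ∈ F_11 with y² ≡ rhs.
  x = 0: rhs = 2, matching y values: none (0 points).
  x = 1: rhs = 2, matching y values: none (0 points).
  x = 2: rhs = 8, matching y values: none (0 points).
  x = 3: rhs = 4, matching y values: 2, 9 (2 points).
  x = 4: rhs = 7, matching y values: none (0 points).
  x = 5: rhs = 1, matching y values: 1, 10 (2 points).
  x = 6: rhs = 3, matching y values: 5, 6 (2 points).
  x = 7: rhs = 8, matching y values: none (0 points).
  x = 8: rhs = 0, matching y values: 0 (1 points).
  x = 9: rhs = 7, matching y values: none (0 points).
  x = 10: rhs = 2, matching y values: none (0 points).
Total affine count: 7.
Full point count |E(F_11)| = 7 + 1 = 8.
Hasse bound: |8 − (11+1)| = |-4| = 4 ≤ 2√11 ≈ 6.6332 ✓.


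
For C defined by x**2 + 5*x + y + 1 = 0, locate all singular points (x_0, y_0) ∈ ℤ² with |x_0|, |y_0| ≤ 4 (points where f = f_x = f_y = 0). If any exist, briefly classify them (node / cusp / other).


No singular points in the scanned grid; C is smooth there.

Compute partial derivatives:
  f_x = 2*x + 5.
  f_y = 1.
f_y = 1 is a nonzero constant, so f_y never vanishes: no point (x, y) can satisfy f = f_x = f_y = 0. In particular no (x, y) ∈ {−4, ..., 4}² is singular; the curve is smooth.


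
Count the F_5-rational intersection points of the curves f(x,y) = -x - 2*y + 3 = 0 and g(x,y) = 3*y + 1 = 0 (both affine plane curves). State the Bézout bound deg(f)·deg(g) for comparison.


Common zeros: {(2, 3)}; count = 1; Bézout bound = 1.

deg(f) = 1, deg(g) = 1, so Bézout bound = 1.
Scan x ∈ F_5. For each x, list the y ∈ F_5 with f(x, y) ≡ 0 and those with g(x, y) ≡ 0 (mod 5); the common zeros in that column are the intersection.
  x = 0: f ≡ 0 at y ∈ {4}; g ≡ 0 at y ∈ {3}; common: ∅.
  x = 1: f ≡ 0 at y ∈ {1}; g ≡ 0 at y ∈ {3}; common: ∅.
  x = 2: f ≡ 0 at y ∈ {3}; g ≡ 0 at y ∈ {3}; common: {3}.
  x = 3: f ≡ 0 at y ∈ {0}; g ≡ 0 at y ∈ {3}; common: ∅.
  x = 4: f ≡ 0 at y ∈ {2}; g ≡ 0 at y ∈ {3}; common: ∅.
Collecting: common zeros = {(2, 3)}, so the count is 1.
Comparison with the Bézout bound: 1 ≤ 1 = deg(f)·deg(g), as expected for curves with no common component (the bound is attained).


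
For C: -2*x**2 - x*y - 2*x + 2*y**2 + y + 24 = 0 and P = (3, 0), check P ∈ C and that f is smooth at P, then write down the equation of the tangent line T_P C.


Tangent line at P: -14*x - 2*y + 42 = 0.

Step 1: f(3, 0) = 0, so P lies on C.
Step 2: partial derivatives
  f_x(x, y) = -4*x - y - 2, f_y(x, y) = -x + 4*y + 1.
  f_x(P) = -14, f_y(P) = -2 (gradient nonzero, so P is smooth).
Step 3: tangent line at P: -14·(x − 3) + -2·(y − 0) = 0.
Expanding: -14*x - 2*y + 42 = 0.


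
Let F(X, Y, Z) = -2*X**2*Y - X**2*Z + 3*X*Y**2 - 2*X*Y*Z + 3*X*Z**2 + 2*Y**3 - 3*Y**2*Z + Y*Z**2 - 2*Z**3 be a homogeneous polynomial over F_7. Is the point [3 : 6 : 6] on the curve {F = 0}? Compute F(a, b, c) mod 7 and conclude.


F(3,6,6) ≡ 6 (mod 7); P is NOT on the curve.

Evaluate F(3, 6, 6) term-by-term (mod 7).
  -2*X**2*Y ↦ -2·9·6·1 = -108
  -X**2*Z ↦ -1·9·1·6 = -54
  3*X*Y**2 ↦ 3·3·36·1 = 324
  -2*X*Y*Z ↦ -2·3·6·6 = -216
  3*X*Z**2 ↦ 3·3·1·36 = 324
  2*Y**3 ↦ 2·1·216·1 = 432
  -3*Y**2*Z ↦ -3·1·36·6 = -648
  Y*Z**2 ↦ 1·1·6·36 = 216
  -2*Z**3 ↦ -2·1·1·216 = -432
Sum: F(3, 6, 6) = (-108) + (-54) + (324) + (-216) + (324) + (432) + (-648) + (216) + (-432) = -162.
Reducing mod 7: -162 ≡ 6 (mod 7).
Since F(a, b, c) ≡ 6 ≠ 0 (mod 7), P does NOT lie on the curve.


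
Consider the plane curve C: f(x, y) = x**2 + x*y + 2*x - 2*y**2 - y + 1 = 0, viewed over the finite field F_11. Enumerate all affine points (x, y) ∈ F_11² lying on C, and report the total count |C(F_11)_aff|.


Affine F_11-points: {(0, 6), (0, 10), (3, 6), (4, 9), (7, 5), (7, 9), (8, 4), (8, 5), (10, 0), (10, 10)}; count = 10.

For each of the 121 pairs (x, y) ∈ F_11², evaluate f(x, y) mod 11. Record the zeros.
  x = 0: [0↦1, 1↦9, 2↦2, 3↦2, 4↦9, 5↦1, 6↦0, 7↦6, 8↦8, 9↦6, 10↦0]  zeros at y ∈ {6, 10}
  x = 1: [0↦4, 1↦2, 2↦7, 3↦8, 4↦5, 5↦9, 6↦9, 7↦5, 8↦8, 9↦7, 10↦2]  zeros at y ∈ ∅
  x = 2: [0↦9, 1↦8, 2↦3, 3↦5, 4↦3, 5↦8, 6↦9, 7↦6, 8↦10, 9↦10, 10↦6]  zeros at y ∈ ∅
  x = 3: [0↦5, 1↦5, 2↦1, 3↦4, 4↦3, 5↦9, 6↦0, 7↦9, 8↦3, 9↦4, 10↦1]  zeros at y ∈ {6}
  x = 4: [0↦3, 1↦4, 2↦1, 3↦5, 4↦5, 5↦1, 6↦4, 7↦3, 8↦9, 9↦0, 10↦9]  zeros at y ∈ {9}
  x = 5: [0↦3, 1↦5, 2↦3, 3↦8, 4↦9, 5↦6, 6↦10, 7↦10, 8↦6, 9↦9, 10↦8]  zeros at y ∈ ∅
  x = 6: [0↦5, 1↦8, 2↦7, 3↦2, 4↦4, 5↦2, 6↦7, 7↦8, 8↦5, 9↦9, 10↦9]  zeros at y ∈ ∅
  x = 7: [0↦9, 1↦2, 2↦2, 3↦9, 4↦1, 5↦0, 6↦6, 7↦8, 8↦6, 9↦0, 10↦1]  zeros at y ∈ {5, 9}
  x = 8: [0↦4, 1↦9, 2↦10, 3↦7, 4↦0, 5↦0, 6↦7, 7↦10, 8↦9, 9↦4, 10↦6]  zeros at y ∈ {4, 5}
  x = 9: [0↦1, 1↦7, 2↦9, 3↦7, 4↦1, 5↦2, 6↦10, 7↦3, 8↦3, 9↦10, 10↦2]  zeros at y ∈ ∅
  x = 10: [0↦0, 1↦7, 2↦10, 3↦9, 4↦4, 5↦6, 6↦4, 7↦9, 8↦10, 9↦7, 10↦0]  zeros at y ∈ {0, 10}
Collecting zeros: affine points = {(0, 6), (0, 10), (3, 6), (4, 9), (7, 5), (7, 9), (8, 4), (8, 5), (10, 0), (10, 10)}.
Total count |C(F_11)_aff| = 10.


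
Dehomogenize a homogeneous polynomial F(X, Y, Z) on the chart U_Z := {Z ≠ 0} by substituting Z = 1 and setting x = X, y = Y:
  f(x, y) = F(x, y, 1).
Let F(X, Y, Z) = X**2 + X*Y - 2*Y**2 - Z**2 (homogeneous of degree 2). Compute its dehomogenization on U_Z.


f(x, y) = x**2 + x*y - 2*y**2 - 1

On U_Z we set Z = 1. Each monomial c·X^i·Y^j·Z^k in F becomes c·x^i·y^j·1^k = c·x^i·y^j.
Substituting Z = 1: F(X, Y, 1) = x**2 + x*y - 2*y**2 - 1.
Note: deg(f) ≤ deg(F) = 2; strict inequality happens when F is divisible by Z (lost terms).


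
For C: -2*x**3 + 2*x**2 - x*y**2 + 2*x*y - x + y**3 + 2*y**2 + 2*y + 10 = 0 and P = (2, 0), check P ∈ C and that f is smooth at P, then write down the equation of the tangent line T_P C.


Tangent line at P: -17*x + 6*y + 34 = 0.

Step 1: f(2, 0) = 0, so P lies on C.
Step 2: partial derivatives
  f_x(x, y) = -6*x**2 + 4*x - y**2 + 2*y - 1, f_y(x, y) = -2*x*y + 2*x + 3*y**2 + 4*y + 2.
  f_x(P) = -17, f_y(P) = 6 (gradient nonzero, so P is smooth).
Step 3: tangent line at P: -17·(x − 2) + 6·(y − 0) = 0.
Expanding: -17*x + 6*y + 34 = 0.


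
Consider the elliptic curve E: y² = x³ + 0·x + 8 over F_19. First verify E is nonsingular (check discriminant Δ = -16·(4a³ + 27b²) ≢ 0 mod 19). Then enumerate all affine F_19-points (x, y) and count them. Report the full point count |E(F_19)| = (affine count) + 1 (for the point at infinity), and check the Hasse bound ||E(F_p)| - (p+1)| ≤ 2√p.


Affine points = {(1, 3), (1, 16), (2, 4), (2, 15), (3, 4), (3, 15), (5, 0), (7, 3), (7, 16), (8, 8), (8, 11), (10, 1), (10, 18), (11, 3), (11, 16), (12, 8), (12, 11), (13, 1), (13, 18), (14, 4), (14, 15), (15, 1), (15, 18), (16, 0), (17, 0), (18, 8), (18, 11)}; affine count = 27; |E(F_19)| = 28.

Discriminant check: Δ ∝ 4a³ + 27b² = 4·0³ + 27·8² = 4·0 + 27·64 ≡ 18 (mod 19). Nonzero ⇒ E is nonsingular.
For each x ∈ F_19, compute rhs = x³ + 0·x + 8 mod 19, then count y ∈ F_19 with y² ≡ rhs.
  x = 0: rhs = 8, matching y values: none (0 points).
  x = 1: rhs = 9, matching y values: 3, 16 (2 points).
  x = 2: rhs = 16, matching y values: 4, 15 (2 points).
  x = 3: rhs = 16, matching y values: 4, 15 (2 points).
  x = 4: rhs = 15, matching y values: none (0 points).
  x = 5: rhs = 0, matching y values: 0 (1 points).
  x = 6: rhs = 15, matching y values: none (0 points).
  x = 7: rhs = 9, matching y values: 3, 16 (2 points).
  x = 8: rhs = 7, matching y values: 8, 11 (2 points).
  x = 9: rhs = 15, matching y values: none (0 points).
  x = 10: rhs = 1, matching y values: 1, 18 (2 points).
  x = 11: rhs = 9, matching y values: 3, 16 (2 points).
  x = 12: rhs = 7, matching y values: 8, 11 (2 points).
  x = 13: rhs = 1, matching y values: 1, 18 (2 points).
  x = 14: rhs = 16, matching y values: 4, 15 (2 points).
  x = 15: rhs = 1, matching y values: 1, 18 (2 points).
  x = 16: rhs = 0, matching y values: 0 (1 points).
  x = 17: rhs = 0, matching y values: 0 (1 points).
  x = 18: rhs = 7, matching y values: 8, 11 (2 points).
Total affine count: 27.
Full point count |E(F_19)| = 27 + 1 = 28.
Hasse bound: |28 − (19+1)| = |8| = 8 ≤ 2√19 ≈ 8.7178 ✓.


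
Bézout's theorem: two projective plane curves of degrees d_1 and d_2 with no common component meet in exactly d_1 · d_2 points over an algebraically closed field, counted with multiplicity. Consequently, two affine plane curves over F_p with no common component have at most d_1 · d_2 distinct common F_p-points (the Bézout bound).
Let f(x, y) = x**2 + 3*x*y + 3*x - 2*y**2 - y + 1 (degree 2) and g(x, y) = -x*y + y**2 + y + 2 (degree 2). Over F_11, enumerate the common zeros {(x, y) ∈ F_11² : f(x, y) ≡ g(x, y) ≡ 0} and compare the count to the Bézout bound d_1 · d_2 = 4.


Common zeros: {(0, 6)}; count = 1; Bézout bound = 4.

deg(f) = 2, deg(g) = 2, so Bézout bound = 4.
Scan x ∈ F_11. For each x, list the y ∈ F_11 with f(x, y) ≡ 0 and those with g(x, y) ≡ 0 (mod 11); the common zeros in that column are the intersection.
  x = 0: f ≡ 0 at y ∈ {6, 10}; g ≡ 0 at y ∈ {4, 6}; common: {6}.
  x = 1: f ≡ 0 at y ∈ {6}; g ≡ 0 at y ∈ {3, 8}; common: ∅.
  x = 2: f ≡ 0 at y ∈ {0, 8}; g ≡ 0 at y ∈ {5, 7}; common: ∅.
  x = 3: f ≡ 0 at y ∈ ∅; g ≡ 0 at y ∈ ∅; common: ∅.
  x = 4: f ≡ 0 at y ∈ {3, 8}; g ≡ 0 at y ∈ {1, 2}; common: ∅.
  x = 5: f ≡ 0 at y ∈ ∅; g ≡ 0 at y ∈ ∅; common: ∅.
  x = 6: f ≡ 0 at y ∈ {0, 3}; g ≡ 0 at y ∈ ∅; common: ∅.
  x = 7: f ≡ 0 at y ∈ {5}; g ≡ 0 at y ∈ ∅; common: ∅.
  x = 8: f ≡ 0 at y ∈ {1, 5}; g ≡ 0 at y ∈ ∅; common: ∅.
  x = 9: f ≡ 0 at y ∈ ∅; g ≡ 0 at y ∈ {9, 10}; common: ∅.
  x = 10: f ≡ 0 at y ∈ ∅; g ≡ 0 at y ∈ ∅; common: ∅.
Collecting: common zeros = {(0, 6)}, so the count is 1.
Comparison with the Bézout bound: 1 ≤ 4 = deg(f)·deg(g), as expected for curves with no common component (the affine F_11-count falls short of the bound because intersections may lie at infinity, over extension fields, or carry multiplicity).


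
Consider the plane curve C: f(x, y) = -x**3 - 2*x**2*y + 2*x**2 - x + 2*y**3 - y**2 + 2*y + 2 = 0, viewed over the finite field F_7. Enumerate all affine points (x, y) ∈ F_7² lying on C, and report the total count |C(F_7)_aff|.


Affine F_7-points: {(1, 2), (2, 0), (2, 2), (4, 1), (4, 4), (4, 6), (6, 1), (6, 5)}; count = 8.

For each of the 49 pairs (x, y) ∈ F_7², evaluate f(x, y) mod 7. Record the zeros.
  x = 0: [0↦2, 1↦5, 2↦4, 3↦4, 4↦3, 5↦6, 6↦4]  zeros at y ∈ ∅
  x = 1: [0↦2, 1↦3, 2↦0, 3↦5, 4↦2, 5↦3, 6↦6]  zeros at y ∈ {2}
  x = 2: [0↦0, 1↦2, 2↦0, 3↦6, 4↦4, 5↦6, 6↦3]  zeros at y ∈ {0, 2}
  x = 3: [0↦4, 1↦3, 2↦5, 3↦1, 4↦3, 5↦2, 6↦3]  zeros at y ∈ ∅
  x = 4: [0↦1, 1↦0, 2↦2, 3↦5, 4↦0, 5↦6, 6↦0]  zeros at y ∈ {1, 4, 6}
  x = 5: [0↦6, 1↦1, 2↦6, 3↦5, 4↦3, 5↦5, 6↦2]  zeros at y ∈ ∅
  x = 6: [0↦6, 1↦0, 2↦4, 3↦2, 4↦6, 5↦0, 6↦3]  zeros at y ∈ {1, 5}
Collecting zeros: affine points = {(1, 2), (2, 0), (2, 2), (4, 1), (4, 4), (4, 6), (6, 1), (6, 5)}.
Total count |C(F_7)_aff| = 8.


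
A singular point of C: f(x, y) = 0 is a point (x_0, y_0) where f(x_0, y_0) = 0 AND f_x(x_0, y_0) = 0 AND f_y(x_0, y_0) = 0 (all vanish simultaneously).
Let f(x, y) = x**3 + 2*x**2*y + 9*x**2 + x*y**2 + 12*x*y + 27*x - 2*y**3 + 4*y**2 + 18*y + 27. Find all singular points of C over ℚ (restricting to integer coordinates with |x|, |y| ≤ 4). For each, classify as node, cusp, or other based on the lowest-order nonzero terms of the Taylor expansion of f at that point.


Singular points: {(-3, 0)}; classification: cusp.

Compute partial derivatives:
  f_x = 3*x**2 + 4*x*y + 18*x + y**2 + 12*y + 27.
  f_y = 2*x**2 + 2*x*y + 12*x - 6*y**2 + 8*y + 18.
Scan x_0 ∈ {−4, ..., 4}. For each x_0, f_y(x_0, y) is a polynomial in y; find its integer roots y ∈ {−4, ..., 4}, then test f_x and f at those candidates.
  x = -4: f_y(-4, y) = 2 - 6*y**2; no integer root y with |y| ≤ 4.
  x = -3: f_y(-3, y) = -6*y**2 + 2*y; vanishes at y ∈ {0}. (-3, 0): f_x = 0, f = 0 — SINGULAR.
  x = -2: f_y(-2, y) = -6*y**2 + 4*y + 2; vanishes at y ∈ {1}. (-2, 1): f_x = 8 ≠ 0.
  x = -1: f_y(-1, y) = -6*y**2 + 6*y + 8; no integer root y with |y| ≤ 4.
  x = 0: f_y(0, y) = -6*y**2 + 8*y + 18; no integer root y with |y| ≤ 4.
  x = 1: f_y(1, y) = -6*y**2 + 10*y + 32; no integer root y with |y| ≤ 4.
  x = 2: f_y(2, y) = -6*y**2 + 12*y + 50; no integer root y with |y| ≤ 4.
  x = 3: f_y(3, y) = -6*y**2 + 14*y + 72; no integer root y with |y| ≤ 4.
  x = 4: f_y(4, y) = -6*y**2 + 16*y + 98; no integer root y with |y| ≤ 4.
Only singular point on the grid: (-3, 0).
Classify: substitute x = -3 + u, y = 0 + v and expand: f = u**3 + 2*u**2*v + u*v**2 - 2*v**3 + v**2.
No constant or linear terms (consistent with a singular point). Quadratic part: v**2. Cubic part: u**3 + 2*u**2*v + u*v**2 - 2*v**3.
The quadratic part v**2 is a perfect square, so there is a single (double) tangent line v = 0, i.e. y = 0. Restricting the cubic part to that line (v = 0) leaves u**3 ≠ 0, so f is not divisible by v and the branch is v² ≈ -u**3 to lowest order — this is a cusp.
Classification: cusp.


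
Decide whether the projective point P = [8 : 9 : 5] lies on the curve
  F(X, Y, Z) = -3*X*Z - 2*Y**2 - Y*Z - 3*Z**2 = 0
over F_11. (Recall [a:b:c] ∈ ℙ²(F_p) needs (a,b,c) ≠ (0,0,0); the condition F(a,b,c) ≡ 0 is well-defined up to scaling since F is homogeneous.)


F(8,9,5) ≡ 5 (mod 11); P is NOT on the curve.

Evaluate F(8, 9, 5) term-by-term (mod 11).
  -3*X*Z ↦ -3·8·1·5 = -120
  -2*Y**2 ↦ -2·1·81·1 = -162
  -Y*Z ↦ -1·1·9·5 = -45
  -3*Z**2 ↦ -3·1·1·25 = -75
Sum: F(8, 9, 5) = (-120) + (-162) + (-45) + (-75) = -402.
Reducing mod 11: -402 ≡ 5 (mod 11).
Since F(a, b, c) ≡ 5 ≠ 0 (mod 11), P does NOT lie on the curve.


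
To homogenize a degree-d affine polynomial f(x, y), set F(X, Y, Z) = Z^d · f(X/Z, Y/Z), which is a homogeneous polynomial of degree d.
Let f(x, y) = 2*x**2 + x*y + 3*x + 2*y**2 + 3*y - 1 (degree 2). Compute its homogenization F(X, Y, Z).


F(X, Y, Z) = 2*X**2 + X*Y + 3*X*Z + 2*Y**2 + 3*Y*Z - Z**2

deg(f) = 2.
Substitute x = X/Z, y = Y/Z into f, then multiply by Z^2.
  monomial 2·x^2·y^0 ↦ 2·X^2·Y^0·Z^0.
  monomial 1·x^1·y^1 ↦ 1·X^1·Y^1·Z^0.
  monomial 3·x^1·y^0 ↦ 3·X^1·Y^0·Z^1.
  monomial 2·x^0·y^2 ↦ 2·X^0·Y^2·Z^0.
  monomial 3·x^0·y^1 ↦ 3·X^0·Y^1·Z^1.
  monomial -1·x^0·y^0 ↦ -1·X^0·Y^0·Z^2.
Collecting: F(X, Y, Z) = 2*X**2 + X*Y + 3*X*Z + 2*Y**2 + 3*Y*Z - Z**2.


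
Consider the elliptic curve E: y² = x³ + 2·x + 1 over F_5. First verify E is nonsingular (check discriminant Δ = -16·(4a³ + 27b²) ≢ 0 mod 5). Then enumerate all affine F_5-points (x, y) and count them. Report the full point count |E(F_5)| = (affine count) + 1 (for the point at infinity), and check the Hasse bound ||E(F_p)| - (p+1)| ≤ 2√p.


Affine points = {(0, 1), (0, 4), (1, 2), (1, 3), (3, 2), (3, 3)}; affine count = 6; |E(F_5)| = 7.

Discriminant check: Δ ∝ 4a³ + 27b² = 4·2³ + 27·1² = 4·8 + 27·1 ≡ 4 (mod 5). Nonzero ⇒ E is nonsingular.
For each x ∈ F_5, compute rhs = x³ + 2·x + 1 mod 5, then count y ∈ F_5 with y² ≡ rhs.
  x = 0: rhs = 1, matching y values: 1, 4 (2 points).
  x = 1: rhs = 4, matching y values: 2, 3 (2 points).
  x = 2: rhs = 3, matching y values: none (0 points).
  x = 3: rhs = 4, matching y values: 2, 3 (2 points).
  x = 4: rhs = 3, matching y values: none (0 points).
Total affine count: 6.
Full point count |E(F_5)| = 6 + 1 = 7.
Hasse bound: |7 − (5+1)| = |1| = 1 ≤ 2√5 ≈ 4.4721 ✓.


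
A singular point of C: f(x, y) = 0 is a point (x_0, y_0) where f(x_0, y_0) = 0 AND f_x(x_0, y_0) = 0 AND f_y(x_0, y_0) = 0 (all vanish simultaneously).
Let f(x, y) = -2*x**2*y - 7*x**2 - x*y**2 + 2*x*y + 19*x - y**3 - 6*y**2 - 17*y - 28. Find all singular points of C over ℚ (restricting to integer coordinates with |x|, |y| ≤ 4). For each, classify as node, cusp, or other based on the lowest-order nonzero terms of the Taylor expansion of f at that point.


Singular points: {(2, -3)}; classification: node.

Compute partial derivatives:
  f_x = -4*x*y - 14*x - y**2 + 2*y + 19.
  f_y = -2*x**2 - 2*x*y + 2*x - 3*y**2 - 12*y - 17.
Scan x_0 ∈ {−4, ..., 4}. For each x_0, f_y(x_0, y) is a polynomial in y; find its integer roots y ∈ {−4, ..., 4}, then test f_x and f at those candidates.
  x = -4: f_y(-4, y) = -3*y**2 - 4*y - 57; no integer root y with |y| ≤ 4.
  x = -3: f_y(-3, y) = -3*y**2 - 6*y - 41; no integer root y with |y| ≤ 4.
  x = -2: f_y(-2, y) = -3*y**2 - 8*y - 29; no integer root y with |y| ≤ 4.
  x = -1: f_y(-1, y) = -3*y**2 - 10*y - 21; no integer root y with |y| ≤ 4.
  x = 0: f_y(0, y) = -3*y**2 - 12*y - 17; no integer root y with |y| ≤ 4.
  x = 1: f_y(1, y) = -3*y**2 - 14*y - 17; no integer root y with |y| ≤ 4.
  x = 2: f_y(2, y) = -3*y**2 - 16*y - 21; vanishes at y ∈ {-3}. (2, -3): f_x = 0, f = 0 — SINGULAR.
  x = 3: f_y(3, y) = -3*y**2 - 18*y - 29; no integer root y with |y| ≤ 4.
  x = 4: f_y(4, y) = -3*y**2 - 20*y - 41; no integer root y with |y| ≤ 4.
Only singular point on the grid: (2, -3).
Classify: substitute x = 2 + u, y = -3 + v and expand: f = -2*u**2*v - u**2 - u*v**2 - v**3 + v**2.
No constant or linear terms (consistent with a singular point). Quadratic part: -u**2 + v**2. Cubic part: -2*u**2*v - u*v**2 - v**3.
The quadratic part v**2 - u**2 = (v − u)(v + u) splits into two distinct linear factors, so there are two distinct tangent lines y − -3 = ±(x − 2) — this is a node (ordinary double point).
Classification: node.


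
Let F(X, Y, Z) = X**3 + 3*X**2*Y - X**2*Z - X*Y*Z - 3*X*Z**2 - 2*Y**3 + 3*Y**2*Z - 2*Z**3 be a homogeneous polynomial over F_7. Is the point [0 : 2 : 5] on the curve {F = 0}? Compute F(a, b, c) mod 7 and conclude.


F(0,2,5) ≡ 4 (mod 7); P is NOT on the curve.

Evaluate F(0, 2, 5) term-by-term (mod 7).
  X**3 ↦ 1·0·1·1 = 0
  3*X**2*Y ↦ 3·0·2·1 = 0
  -X**2*Z ↦ -1·0·1·5 = 0
  -X*Y*Z ↦ -1·0·2·5 = 0
  -3*X*Z**2 ↦ -3·0·1·25 = 0
  -2*Y**3 ↦ -2·1·8·1 = -16
  3*Y**2*Z ↦ 3·1·4·5 = 60
  -2*Z**3 ↦ -2·1·1·125 = -250
Sum: F(0, 2, 5) = (0) + (0) + (0) + (0) + (0) + (-16) + (60) + (-250) = -206.
Reducing mod 7: -206 ≡ 4 (mod 7).
Since F(a, b, c) ≡ 4 ≠ 0 (mod 7), P does NOT lie on the curve.
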